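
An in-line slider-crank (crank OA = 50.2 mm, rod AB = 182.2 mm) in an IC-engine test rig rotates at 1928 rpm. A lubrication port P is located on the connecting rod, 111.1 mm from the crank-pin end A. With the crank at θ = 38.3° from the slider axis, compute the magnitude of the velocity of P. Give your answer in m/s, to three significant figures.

ω = 201.9 rad/s.  Crank-pin speed |V_A| = rω = 10.135 m/s, perpendicular to OA.
Rod angle: sinφ = −(r/L) sinθ ⇒ φ = -9.832°; ω_rod = −rω cosθ/√(L²−r²sin²θ) = -44.306 rad/s.
V_P = V_A + ω_rod × AP, with AP = 0.1111 m along the rod.
Components: V_Px = −rω sinθ − a·ω_rod·sinφ = -7.1222 m/s;  V_Py = rω cosθ + a·ω_rod·cosφ = +3.1039 m/s.
|V_P| = √(V_Px² + V_Py²) = 7.7692 m/s.

7.77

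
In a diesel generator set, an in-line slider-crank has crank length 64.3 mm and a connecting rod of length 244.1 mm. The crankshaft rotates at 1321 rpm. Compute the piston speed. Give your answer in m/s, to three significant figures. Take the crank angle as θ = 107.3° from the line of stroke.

7.81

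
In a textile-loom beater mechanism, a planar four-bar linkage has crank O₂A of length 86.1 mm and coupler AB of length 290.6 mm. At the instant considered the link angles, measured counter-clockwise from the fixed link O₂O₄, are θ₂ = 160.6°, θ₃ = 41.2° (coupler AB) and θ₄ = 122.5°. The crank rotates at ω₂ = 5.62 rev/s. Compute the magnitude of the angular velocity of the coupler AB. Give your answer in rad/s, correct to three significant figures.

ω₂ = 35.31 rad/s (from 5.62 rev/s).
Differentiating the loop-closure r₂e^{iθ₂}+r₃e^{iθ₃}=r₁+r₄e^{iθ₄} gives r₂ω₂e^{iθ₂}+r₃ω₃e^{iθ₃}=r₄ω₄e^{iθ₄}.
Eliminating the other unknown: ω₃ = r₂ω₂ sin(θ₄−θ₂) / [r₃ sin(θ₃−θ₄)].
Numerator sine = -0.61704; denominator sine = -0.98849.
Result = 0.0861·35.31·(-0.61704) / (0.2906·(-0.98849)) = +6.5307 rad/s; magnitude 6.5307 rad/s.

6.53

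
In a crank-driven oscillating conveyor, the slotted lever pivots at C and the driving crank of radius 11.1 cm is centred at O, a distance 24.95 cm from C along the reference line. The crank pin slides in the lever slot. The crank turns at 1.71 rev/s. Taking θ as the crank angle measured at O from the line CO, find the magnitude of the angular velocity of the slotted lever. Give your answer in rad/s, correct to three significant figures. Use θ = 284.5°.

ω = 10.74 rad/s (from 1.71 rev/s).
Crank pin A relative to C: A = (d + r cosθ, r sinθ); lever angle φ = atan2(r sinθ, d + r cosθ).
Differentiating tanφ: φ̇ = rω(d cosθ + r)/(d² + r² + 2dr cosθ).
d² + r² + 2dr cosθ = |CA|² = 0.0884395 m²;  d cosθ + r = +0.17347 m.
|ω_lever| = |0.111·10.74·+0.17347| / 0.0884395 = 2.3392 rad/s.

2.34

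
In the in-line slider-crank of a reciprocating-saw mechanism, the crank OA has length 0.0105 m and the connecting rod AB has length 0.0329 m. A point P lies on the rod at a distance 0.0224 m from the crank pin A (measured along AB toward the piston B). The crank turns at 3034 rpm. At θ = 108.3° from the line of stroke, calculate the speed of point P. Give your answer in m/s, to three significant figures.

ω = 317.7 rad/s.  Crank-pin speed |V_A| = rω = 3.3361 m/s, perpendicular to OA.
Rod angle: sinφ = −(r/L) sinθ ⇒ φ = -17.638°; ω_rod = −rω cosθ/√(L²−r²sin²θ) = +33.409 rad/s.
V_P = V_A + ω_rod × AP, with AP = 0.0224 m along the rod.
Components: V_Px = −rω sinθ − a·ω_rod·sinφ = -2.9406 m/s;  V_Py = rω cosθ + a·ω_rod·cosφ = -0.33431 m/s.
|V_P| = √(V_Px² + V_Py²) = 2.9595 m/s.

2.96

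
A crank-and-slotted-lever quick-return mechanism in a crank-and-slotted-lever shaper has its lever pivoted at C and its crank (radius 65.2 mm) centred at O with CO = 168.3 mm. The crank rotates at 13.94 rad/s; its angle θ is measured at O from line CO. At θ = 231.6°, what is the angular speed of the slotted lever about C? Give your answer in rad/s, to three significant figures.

ω = 13.94 rad/s
Crank pin A relative to C: A = (d + r cosθ, r sinθ); lever angle φ = atan2(r sinθ, d + r cosθ).
Differentiating tanφ: φ̇ = rω(d cosθ + r)/(d² + r² + 2dr cosθ).
d² + r² + 2dr cosθ = |CA|² = 0.018944 m²;  d cosθ + r = -0.039339 m.
|ω_lever| = |0.0652·13.94·-0.039339| / 0.018944 = 1.8874 rad/s.

1.89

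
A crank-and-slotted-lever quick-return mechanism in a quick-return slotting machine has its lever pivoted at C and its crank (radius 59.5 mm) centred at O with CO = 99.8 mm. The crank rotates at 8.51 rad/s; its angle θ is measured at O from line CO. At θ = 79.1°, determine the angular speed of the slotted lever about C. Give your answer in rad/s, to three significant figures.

2.52

ω = 8.51 rad/s
Crank pin A relative to C: A = (d + r cosθ, r sinθ); lever angle φ = atan2(r sinθ, d + r cosθ).
Differentiating tanφ: φ̇ = rω(d cosθ + r)/(d² + r² + 2dr cosθ).
d² + r² + 2dr cosθ = |CA|² = 0.015746 m²;  d cosθ + r = +0.078372 m.
|ω_lever| = |0.0595·8.51·+0.078372| / 0.015746 = 2.5202 rad/s.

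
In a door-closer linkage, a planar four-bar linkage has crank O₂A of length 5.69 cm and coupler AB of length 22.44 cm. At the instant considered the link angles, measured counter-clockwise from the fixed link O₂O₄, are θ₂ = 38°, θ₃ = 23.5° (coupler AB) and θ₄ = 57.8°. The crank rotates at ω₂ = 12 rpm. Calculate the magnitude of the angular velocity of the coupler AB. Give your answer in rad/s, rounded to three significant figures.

ω₂ = 1.257 rad/s (from 12 rpm).
Differentiating the loop-closure r₂e^{iθ₂}+r₃e^{iθ₃}=r₁+r₄e^{iθ₄} gives r₂ω₂e^{iθ₂}+r₃ω₃e^{iθ₃}=r₄ω₄e^{iθ₄}.
Eliminating the other unknown: ω₃ = r₂ω₂ sin(θ₄−θ₂) / [r₃ sin(θ₃−θ₄)].
Numerator sine = +0.33874; denominator sine = -0.56353.
Result = 0.0569·1.257·(+0.33874) / (0.2244·(-0.56353)) = -0.19154 rad/s; magnitude 0.19154 rad/s.

0.192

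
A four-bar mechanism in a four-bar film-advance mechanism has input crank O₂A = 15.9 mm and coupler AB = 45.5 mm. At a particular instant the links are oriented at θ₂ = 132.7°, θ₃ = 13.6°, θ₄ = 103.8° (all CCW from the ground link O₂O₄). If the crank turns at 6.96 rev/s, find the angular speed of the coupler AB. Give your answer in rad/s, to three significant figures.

ω₂ = 43.73 rad/s (from 6.96 rev/s).
Differentiating the loop-closure r₂e^{iθ₂}+r₃e^{iθ₃}=r₁+r₄e^{iθ₄} gives r₂ω₂e^{iθ₂}+r₃ω₃e^{iθ₃}=r₄ω₄e^{iθ₄}.
Eliminating the other unknown: ω₃ = r₂ω₂ sin(θ₄−θ₂) / [r₃ sin(θ₃−θ₄)].
Numerator sine = -0.48328; denominator sine = -0.99999.
Result = 0.0159·43.73·(-0.48328) / (0.0455·(-0.99999)) = +7.3855 rad/s; magnitude 7.3855 rad/s.

7.39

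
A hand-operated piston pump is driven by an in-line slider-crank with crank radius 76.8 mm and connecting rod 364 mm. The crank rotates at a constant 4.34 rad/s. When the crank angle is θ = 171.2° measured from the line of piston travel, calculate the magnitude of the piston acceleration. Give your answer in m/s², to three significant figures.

ω = 4.34 rad/s
x(θ) = r cosθ + √(L² − r² sin²θ); with ω constant, a = ω²·d²x/dθ².
d²x/dθ² = −r cosθ − r²(cos2θ)/√u − r⁴ sin²2θ/(4u^{3/2}),  u = L² − r² sin²θ = 0.132358 m².
Substituting r = 0.0768 m, L = 0.364 m, θ = 171.2°: d²x/dθ² = +0.060426 m.
a = ω²·d²x/dθ² = (4.34)²·(+0.060426) = +1.1382 m/s²;  |a| = 1.1382 m/s².

1.14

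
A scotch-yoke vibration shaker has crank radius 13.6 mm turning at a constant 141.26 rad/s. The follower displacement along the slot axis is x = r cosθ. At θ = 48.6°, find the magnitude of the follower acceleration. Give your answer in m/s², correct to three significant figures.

179

ω = 141.3 rad/s
x = r cosθ ⇒ ẍ = −rω² cosθ (ω constant).
|a| = rω²|cosθ| = 0.0136·(141.3)²·|cos 48.6°| = 179.47 m/s².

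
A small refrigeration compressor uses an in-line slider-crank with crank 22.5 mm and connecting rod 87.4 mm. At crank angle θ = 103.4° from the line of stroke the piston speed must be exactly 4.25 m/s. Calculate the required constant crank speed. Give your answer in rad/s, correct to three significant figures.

207

For an in-line slider-crank, |v_piston| = rω|sinθ|·[1 + r cosθ/√(L² − r² sin²θ)].
With r = 0.0225 m, L = 0.0874 m, θ = 103.4°: the bracketed kinematic factor |dx/dθ| = 0.020539 m.
ω = v/|dx/dθ| = 4.25/0.020539 = 206.93 rad/s.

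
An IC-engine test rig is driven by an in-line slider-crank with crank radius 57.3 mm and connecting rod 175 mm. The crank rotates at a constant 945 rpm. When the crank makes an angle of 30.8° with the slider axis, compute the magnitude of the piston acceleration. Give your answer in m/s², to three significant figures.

ω = 2π·945/60 = 98.96 rad/s
x(θ) = r cosθ + √(L² − r² sin²θ); with ω constant, a = ω²·d²x/dθ².
d²x/dθ² = −r cosθ − r²(cos2θ)/√u − r⁴ sin²2θ/(4u^{3/2}),  u = L² − r² sin²θ = 0.0297642 m².
Substituting r = 0.0573 m, L = 0.175 m, θ = 30.8°: d²x/dθ² = -0.058676 m.
a = ω²·d²x/dθ² = (98.96)²·(-0.058676) = -574.62 m/s²;  |a| = 574.62 m/s².

575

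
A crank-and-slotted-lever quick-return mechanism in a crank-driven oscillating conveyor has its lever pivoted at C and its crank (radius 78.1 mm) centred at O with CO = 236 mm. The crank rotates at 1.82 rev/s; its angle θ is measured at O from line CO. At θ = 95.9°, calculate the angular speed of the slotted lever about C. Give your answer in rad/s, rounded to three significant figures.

0.829

ω = 11.44 rad/s (from 1.82 rev/s).
Crank pin A relative to C: A = (d + r cosθ, r sinθ); lever angle φ = atan2(r sinθ, d + r cosθ).
Differentiating tanφ: φ̇ = rω(d cosθ + r)/(d² + r² + 2dr cosθ).
d² + r² + 2dr cosθ = |CA|² = 0.0580063 m²;  d cosθ + r = +0.053841 m.
|ω_lever| = |0.0781·11.44·+0.053841| / 0.0580063 = 0.82897 rad/s.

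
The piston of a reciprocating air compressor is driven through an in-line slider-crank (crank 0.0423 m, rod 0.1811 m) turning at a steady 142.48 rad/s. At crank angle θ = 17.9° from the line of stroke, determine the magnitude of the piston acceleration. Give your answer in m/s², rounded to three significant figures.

ω = 142.5 rad/s
x(θ) = r cosθ + √(L² − r² sin²θ); with ω constant, a = ω²·d²x/dθ².
d²x/dθ² = −r cosθ − r²(cos2θ)/√u − r⁴ sin²2θ/(4u^{3/2}),  u = L² − r² sin²θ = 0.0326282 m².
Substituting r = 0.0423 m, L = 0.1811 m, θ = 17.9°: d²x/dθ² = -0.048333 m.
a = ω²·d²x/dθ² = (142.5)²·(-0.048333) = -981.19 m/s²;  |a| = 981.19 m/s².

981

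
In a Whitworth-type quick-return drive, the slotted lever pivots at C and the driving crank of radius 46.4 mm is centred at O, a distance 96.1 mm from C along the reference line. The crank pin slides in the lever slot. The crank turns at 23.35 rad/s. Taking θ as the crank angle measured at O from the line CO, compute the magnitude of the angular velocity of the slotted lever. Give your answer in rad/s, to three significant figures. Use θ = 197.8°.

ω = 23.35 rad/s
Crank pin A relative to C: A = (d + r cosθ, r sinθ); lever angle φ = atan2(r sinθ, d + r cosθ).
Differentiating tanφ: φ̇ = rω(d cosθ + r)/(d² + r² + 2dr cosθ).
d² + r² + 2dr cosθ = |CA|² = 0.002897 m²;  d cosθ + r = -0.0451 m.
|ω_lever| = |0.0464·23.35·-0.0451| / 0.002897 = 16.867 rad/s.

16.9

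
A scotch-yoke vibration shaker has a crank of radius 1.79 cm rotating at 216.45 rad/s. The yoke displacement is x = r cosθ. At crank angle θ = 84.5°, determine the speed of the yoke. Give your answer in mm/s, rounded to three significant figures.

3860

ω = 216.4 rad/s
x = r cosθ ⇒ ẋ = −rω sinθ.
|v| = rω|sinθ| = 0.0179·216.4·|sin 84.5°| = 3.8566 m/s = 3856.6 mm/s.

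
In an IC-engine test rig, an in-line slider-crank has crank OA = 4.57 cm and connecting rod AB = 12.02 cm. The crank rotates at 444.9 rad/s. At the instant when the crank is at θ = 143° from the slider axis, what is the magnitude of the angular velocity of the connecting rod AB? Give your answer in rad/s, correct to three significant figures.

ω = 444.9 rad/s
The rod makes angle φ with the slider axis where L sinφ = r sinθ; differentiating, L cosφ·φ̇ = r ω cosθ.
L cosφ = √(L² − r² sin²θ) = 0.11701 m.
|ω_rod| = r ω |cosθ| / √(L² − r² sin²θ) = 0.0457·444.9·0.79864/0.11701 = 138.77 rad/s.

139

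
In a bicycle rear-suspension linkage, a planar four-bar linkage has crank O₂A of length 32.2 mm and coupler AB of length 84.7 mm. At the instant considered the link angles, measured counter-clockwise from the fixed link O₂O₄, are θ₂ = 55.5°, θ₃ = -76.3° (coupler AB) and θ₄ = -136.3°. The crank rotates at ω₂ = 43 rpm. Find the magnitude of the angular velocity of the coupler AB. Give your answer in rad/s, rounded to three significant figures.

ω₂ = 4.503 rad/s (from 43 rpm).
Differentiating the loop-closure r₂e^{iθ₂}+r₃e^{iθ₃}=r₁+r₄e^{iθ₄} gives r₂ω₂e^{iθ₂}+r₃ω₃e^{iθ₃}=r₄ω₄e^{iθ₄}.
Eliminating the other unknown: ω₃ = r₂ω₂ sin(θ₄−θ₂) / [r₃ sin(θ₃−θ₄)].
Numerator sine = +0.20450; denominator sine = +0.86603.
Result = 0.0322·4.503·(+0.20450) / (0.0847·(+0.86603)) = +0.40423 rad/s; magnitude 0.40423 rad/s.

0.404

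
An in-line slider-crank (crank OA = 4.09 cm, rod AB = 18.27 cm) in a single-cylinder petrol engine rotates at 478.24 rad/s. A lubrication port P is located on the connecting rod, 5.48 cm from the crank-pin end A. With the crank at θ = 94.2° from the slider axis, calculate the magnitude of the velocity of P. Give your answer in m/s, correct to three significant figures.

19.4

ω = 478.2 rad/s.  Crank-pin speed |V_A| = rω = 19.56 m/s, perpendicular to OA.
Rod angle: sinφ = −(r/L) sinθ ⇒ φ = -12.901°; ω_rod = −rω cosθ/√(L²−r²sin²θ) = +8.044 rad/s.
V_P = V_A + ω_rod × AP, with AP = 0.0548 m along the rod.
Components: V_Px = −rω sinθ − a·ω_rod·sinφ = -19.409 m/s;  V_Py = rω cosθ + a·ω_rod·cosφ = -1.0029 m/s.
|V_P| = √(V_Px² + V_Py²) = 19.435 m/s.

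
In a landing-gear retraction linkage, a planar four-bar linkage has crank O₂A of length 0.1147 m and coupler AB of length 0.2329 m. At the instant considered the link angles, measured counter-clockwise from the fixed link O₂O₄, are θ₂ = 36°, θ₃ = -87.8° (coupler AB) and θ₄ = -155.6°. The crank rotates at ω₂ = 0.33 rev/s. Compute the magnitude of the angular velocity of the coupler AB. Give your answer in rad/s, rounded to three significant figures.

0.222

ω₂ = 2.073 rad/s (from 0.33 rev/s).
Differentiating the loop-closure r₂e^{iθ₂}+r₃e^{iθ₃}=r₁+r₄e^{iθ₄} gives r₂ω₂e^{iθ₂}+r₃ω₃e^{iθ₃}=r₄ω₄e^{iθ₄}.
Eliminating the other unknown: ω₃ = r₂ω₂ sin(θ₄−θ₂) / [r₃ sin(θ₃−θ₄)].
Numerator sine = +0.20108; denominator sine = +0.92587.
Result = 0.1147·2.073·(+0.20108) / (0.2329·(+0.92587)) = +0.22177 rad/s; magnitude 0.22177 rad/s.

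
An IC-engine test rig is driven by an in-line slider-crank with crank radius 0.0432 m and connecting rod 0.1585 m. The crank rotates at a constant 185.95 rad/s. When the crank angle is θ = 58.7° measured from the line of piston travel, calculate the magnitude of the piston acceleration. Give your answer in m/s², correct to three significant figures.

ω = 185.9 rad/s
x(θ) = r cosθ + √(L² − r² sin²θ); with ω constant, a = ω²·d²x/dθ².
d²x/dθ² = −r cosθ − r²(cos2θ)/√u − r⁴ sin²2θ/(4u^{3/2}),  u = L² − r² sin²θ = 0.0237597 m².
Substituting r = 0.0432 m, L = 0.1585 m, θ = 58.7°: d²x/dθ² = -0.017059 m.
a = ω²·d²x/dθ² = (185.9)²·(-0.017059) = -589.85 m/s²;  |a| = 589.85 m/s².

590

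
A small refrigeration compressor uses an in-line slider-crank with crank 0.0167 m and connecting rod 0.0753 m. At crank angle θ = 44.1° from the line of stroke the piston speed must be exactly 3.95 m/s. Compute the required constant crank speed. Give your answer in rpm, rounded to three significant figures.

For an in-line slider-crank, |v_piston| = rω|sinθ|·[1 + r cosθ/√(L² − r² sin²θ)].
With r = 0.0167 m, L = 0.0753 m, θ = 44.1°: the bracketed kinematic factor |dx/dθ| = 0.013495 m.
ω = v/|dx/dθ| = 3.95/0.013495 = 292.7 rad/s.
N = 60ω/(2π) = 2795.1 rpm.

2800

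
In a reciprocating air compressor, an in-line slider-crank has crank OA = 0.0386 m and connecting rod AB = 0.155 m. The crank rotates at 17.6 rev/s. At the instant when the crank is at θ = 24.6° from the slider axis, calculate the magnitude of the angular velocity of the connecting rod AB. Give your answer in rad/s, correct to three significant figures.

ω = 110.6 rad/s (converted from 17.6 rev/s).
The rod makes angle φ with the slider axis where L sinφ = r sinθ; differentiating, L cosφ·φ̇ = r ω cosθ.
L cosφ = √(L² − r² sin²θ) = 0.15416 m.
|ω_rod| = r ω |cosθ| / √(L² − r² sin²θ) = 0.0386·110.6·0.90924/0.15416 = 25.175 rad/s.

25.2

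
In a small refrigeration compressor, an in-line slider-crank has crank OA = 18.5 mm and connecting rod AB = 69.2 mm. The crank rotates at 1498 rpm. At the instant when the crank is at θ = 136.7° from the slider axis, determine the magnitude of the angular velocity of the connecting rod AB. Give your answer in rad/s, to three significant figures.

31.0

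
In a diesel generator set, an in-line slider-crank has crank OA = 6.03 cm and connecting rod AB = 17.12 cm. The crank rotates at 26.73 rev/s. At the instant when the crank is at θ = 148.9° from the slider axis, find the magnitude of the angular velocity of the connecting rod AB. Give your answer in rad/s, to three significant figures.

ω = 167.9 rad/s (converted from 26.73 rev/s).
The rod makes angle φ with the slider axis where L sinφ = r sinθ; differentiating, L cosφ·φ̇ = r ω cosθ.
L cosφ = √(L² − r² sin²θ) = 0.16834 m.
|ω_rod| = r ω |cosθ| / √(L² − r² sin²θ) = 0.0603·167.9·0.85627/0.16834 = 51.512 rad/s.

51.5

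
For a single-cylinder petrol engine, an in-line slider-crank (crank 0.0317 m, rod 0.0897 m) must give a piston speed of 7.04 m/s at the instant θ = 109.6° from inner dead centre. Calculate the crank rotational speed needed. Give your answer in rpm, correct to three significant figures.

For an in-line slider-crank, |v_piston| = rω|sinθ|·[1 + r cosθ/√(L² − r² sin²θ)].
With r = 0.0317 m, L = 0.0897 m, θ = 109.6°: the bracketed kinematic factor |dx/dθ| = 0.026109 m.
ω = v/|dx/dθ| = 7.04/0.026109 = 269.64 rad/s.
N = 60ω/(2π) = 2574.9 rpm.

2570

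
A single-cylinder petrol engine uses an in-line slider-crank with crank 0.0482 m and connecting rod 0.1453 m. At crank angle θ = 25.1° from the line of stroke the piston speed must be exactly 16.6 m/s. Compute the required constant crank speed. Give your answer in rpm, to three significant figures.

For an in-line slider-crank, |v_piston| = rω|sinθ|·[1 + r cosθ/√(L² − r² sin²θ)].
With r = 0.0482 m, L = 0.1453 m, θ = 25.1°: the bracketed kinematic factor |dx/dθ| = 0.02665 m.
ω = v/|dx/dθ| = 16.6/0.02665 = 622.88 rad/s.
N = 60ω/(2π) = 5948.1 rpm.

5950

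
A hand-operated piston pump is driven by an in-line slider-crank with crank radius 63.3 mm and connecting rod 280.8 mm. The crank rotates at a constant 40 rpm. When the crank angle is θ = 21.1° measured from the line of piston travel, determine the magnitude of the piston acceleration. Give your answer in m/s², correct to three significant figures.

ω = 2π·40/60 = 4.189 rad/s
x(θ) = r cosθ + √(L² − r² sin²θ); with ω constant, a = ω²·d²x/dθ².
d²x/dθ² = −r cosθ − r²(cos2θ)/√u − r⁴ sin²2θ/(4u^{3/2}),  u = L² − r² sin²θ = 0.0783294 m².
Substituting r = 0.0633 m, L = 0.2808 m, θ = 21.1°: d²x/dθ² = -0.069745 m.
a = ω²·d²x/dθ² = (4.189)²·(-0.069745) = -1.2237 m/s²;  |a| = 1.2237 m/s².

1.22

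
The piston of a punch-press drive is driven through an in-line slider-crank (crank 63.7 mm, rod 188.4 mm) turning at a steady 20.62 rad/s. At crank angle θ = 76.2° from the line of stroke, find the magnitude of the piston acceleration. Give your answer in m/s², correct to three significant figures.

ω = 20.62 rad/s
x(θ) = r cosθ + √(L² − r² sin²θ); with ω constant, a = ω²·d²x/dθ².
d²x/dθ² = −r cosθ − r²(cos2θ)/√u − r⁴ sin²2θ/(4u^{3/2}),  u = L² − r² sin²θ = 0.0316677 m².
Substituting r = 0.0637 m, L = 0.1884 m, θ = 76.2°: d²x/dθ² = +0.0048557 m.
a = ω²·d²x/dθ² = (20.62)²·(+0.0048557) = +2.0646 m/s²;  |a| = 2.0646 m/s².

2.06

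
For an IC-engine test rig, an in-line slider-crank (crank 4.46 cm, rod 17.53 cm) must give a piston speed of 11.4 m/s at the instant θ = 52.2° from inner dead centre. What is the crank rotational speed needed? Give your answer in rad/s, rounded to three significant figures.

For an in-line slider-crank, |v_piston| = rω|sinθ|·[1 + r cosθ/√(L² − r² sin²θ)].
With r = 0.0446 m, L = 0.1753 m, θ = 52.2°: the bracketed kinematic factor |dx/dθ| = 0.040851 m.
ω = v/|dx/dθ| = 11.4/0.040851 = 279.06 rad/s.

279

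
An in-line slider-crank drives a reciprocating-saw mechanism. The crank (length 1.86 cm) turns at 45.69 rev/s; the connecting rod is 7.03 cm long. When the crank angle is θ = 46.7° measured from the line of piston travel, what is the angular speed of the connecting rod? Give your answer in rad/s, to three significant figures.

53.1

ω = 287.1 rad/s (converted from 45.69 rev/s).
The rod makes angle φ with the slider axis where L sinφ = r sinθ; differentiating, L cosφ·φ̇ = r ω cosθ.
L cosφ = √(L² − r² sin²θ) = 0.068984 m.
|ω_rod| = r ω |cosθ| / √(L² − r² sin²θ) = 0.0186·287.1·0.68582/0.068984 = 53.085 rad/s.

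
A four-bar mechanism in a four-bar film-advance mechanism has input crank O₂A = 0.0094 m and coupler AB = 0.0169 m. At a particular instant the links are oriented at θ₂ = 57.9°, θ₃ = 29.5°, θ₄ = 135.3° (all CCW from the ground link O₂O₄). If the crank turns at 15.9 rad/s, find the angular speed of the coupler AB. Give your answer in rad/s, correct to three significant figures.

ω₂ = 15.9 rad/s
Differentiating the loop-closure r₂e^{iθ₂}+r₃e^{iθ₃}=r₁+r₄e^{iθ₄} gives r₂ω₂e^{iθ₂}+r₃ω₃e^{iθ₃}=r₄ω₄e^{iθ₄}.
Eliminating the other unknown: ω₃ = r₂ω₂ sin(θ₄−θ₂) / [r₃ sin(θ₃−θ₄)].
Numerator sine = +0.97592; denominator sine = -0.96222.
Result = 0.0094·15.9·(+0.97592) / (0.0169·(-0.96222)) = -8.9697 rad/s; magnitude 8.9697 rad/s.

8.97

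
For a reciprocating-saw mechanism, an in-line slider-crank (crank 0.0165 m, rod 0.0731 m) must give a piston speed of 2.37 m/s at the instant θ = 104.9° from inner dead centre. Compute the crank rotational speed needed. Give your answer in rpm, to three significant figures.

For an in-line slider-crank, |v_piston| = rω|sinθ|·[1 + r cosθ/√(L² − r² sin²θ)].
With r = 0.0165 m, L = 0.0731 m, θ = 104.9°: the bracketed kinematic factor |dx/dθ| = 0.014997 m.
ω = v/|dx/dθ| = 2.37/0.014997 = 158.03 rad/s.
N = 60ω/(2π) = 1509.1 rpm.

1510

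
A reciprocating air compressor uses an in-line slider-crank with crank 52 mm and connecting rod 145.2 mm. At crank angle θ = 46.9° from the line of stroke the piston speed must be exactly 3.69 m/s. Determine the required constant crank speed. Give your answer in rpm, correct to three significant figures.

740

For an in-line slider-crank, |v_piston| = rω|sinθ|·[1 + r cosθ/√(L² − r² sin²θ)].
With r = 0.052 m, L = 0.1452 m, θ = 46.9°: the bracketed kinematic factor |dx/dθ| = 0.047594 m.
ω = v/|dx/dθ| = 3.69/0.047594 = 77.53 rad/s.
N = 60ω/(2π) = 740.36 rpm.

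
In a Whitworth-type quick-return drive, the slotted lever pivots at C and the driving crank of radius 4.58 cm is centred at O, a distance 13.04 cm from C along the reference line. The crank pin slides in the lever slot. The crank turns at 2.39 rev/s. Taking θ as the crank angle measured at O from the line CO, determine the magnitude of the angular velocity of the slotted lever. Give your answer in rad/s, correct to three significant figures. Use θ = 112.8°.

ω = 15.02 rad/s (from 2.39 rev/s).
Crank pin A relative to C: A = (d + r cosθ, r sinθ); lever angle φ = atan2(r sinθ, d + r cosθ).
Differentiating tanφ: φ̇ = rω(d cosθ + r)/(d² + r² + 2dr cosθ).
d² + r² + 2dr cosθ = |CA|² = 0.0144731 m²;  d cosθ + r = -0.004732 m.
|ω_lever| = |0.0458·15.02·-0.004732| / 0.0144731 = 0.22487 rad/s.

0.225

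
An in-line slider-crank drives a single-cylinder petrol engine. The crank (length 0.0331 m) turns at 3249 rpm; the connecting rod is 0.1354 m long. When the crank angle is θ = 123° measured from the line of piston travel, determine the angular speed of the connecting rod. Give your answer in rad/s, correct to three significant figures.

ω = 340.2 rad/s (converted from 3249 rpm).
The rod makes angle φ with the slider axis where L sinφ = r sinθ; differentiating, L cosφ·φ̇ = r ω cosθ.
L cosφ = √(L² − r² sin²θ) = 0.13252 m.
|ω_rod| = r ω |cosθ| / √(L² − r² sin²θ) = 0.0331·340.2·0.54464/0.13252 = 46.283 rad/s.

46.3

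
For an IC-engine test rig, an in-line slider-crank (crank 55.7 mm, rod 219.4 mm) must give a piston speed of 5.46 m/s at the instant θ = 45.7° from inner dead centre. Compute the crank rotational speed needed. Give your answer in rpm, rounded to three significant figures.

1110

For an in-line slider-crank, |v_piston| = rω|sinθ|·[1 + r cosθ/√(L² − r² sin²θ)].
With r = 0.0557 m, L = 0.2194 m, θ = 45.7°: the bracketed kinematic factor |dx/dθ| = 0.047052 m.
ω = v/|dx/dθ| = 5.46/0.047052 = 116.04 rad/s.
N = 60ω/(2π) = 1108.1 rpm.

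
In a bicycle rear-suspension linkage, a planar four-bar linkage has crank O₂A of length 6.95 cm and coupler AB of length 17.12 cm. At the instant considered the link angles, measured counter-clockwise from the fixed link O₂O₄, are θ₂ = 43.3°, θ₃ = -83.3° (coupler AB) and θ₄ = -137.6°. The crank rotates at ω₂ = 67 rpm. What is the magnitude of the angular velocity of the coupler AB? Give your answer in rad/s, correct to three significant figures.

0.0551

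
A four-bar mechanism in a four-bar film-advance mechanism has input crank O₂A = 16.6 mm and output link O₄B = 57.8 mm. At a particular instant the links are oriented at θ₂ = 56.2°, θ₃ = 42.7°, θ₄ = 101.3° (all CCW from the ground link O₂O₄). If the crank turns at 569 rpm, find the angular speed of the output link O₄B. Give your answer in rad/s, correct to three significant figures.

ω₂ = 59.59 rad/s (from 569 rpm).
Differentiating the loop-closure r₂e^{iθ₂}+r₃e^{iθ₃}=r₁+r₄e^{iθ₄} gives r₂ω₂e^{iθ₂}+r₃ω₃e^{iθ₃}=r₄ω₄e^{iθ₄}.
Eliminating the other unknown: ω₄ = r₂ω₂ sin(θ₂−θ₃) / [r₄ sin(θ₄−θ₃)].
Numerator sine = +0.23345; denominator sine = +0.85355.
Result = 0.0166·59.59·(+0.23345) / (0.0578·(+0.85355)) = +4.6803 rad/s; magnitude 4.6803 rad/s.

4.68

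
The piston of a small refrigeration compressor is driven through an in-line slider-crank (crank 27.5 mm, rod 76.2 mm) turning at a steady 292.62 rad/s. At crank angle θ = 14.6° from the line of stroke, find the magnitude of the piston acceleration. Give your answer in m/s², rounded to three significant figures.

3030

ω = 292.6 rad/s
x(θ) = r cosθ + √(L² − r² sin²θ); with ω constant, a = ω²·d²x/dθ².
d²x/dθ² = −r cosθ − r²(cos2θ)/√u − r⁴ sin²2θ/(4u^{3/2}),  u = L² − r² sin²θ = 0.00575839 m².
Substituting r = 0.0275 m, L = 0.0762 m, θ = 14.6°: d²x/dθ² = -0.035389 m.
a = ω²·d²x/dθ² = (292.6)²·(-0.035389) = -3030.3 m/s²;  |a| = 3030.3 m/s².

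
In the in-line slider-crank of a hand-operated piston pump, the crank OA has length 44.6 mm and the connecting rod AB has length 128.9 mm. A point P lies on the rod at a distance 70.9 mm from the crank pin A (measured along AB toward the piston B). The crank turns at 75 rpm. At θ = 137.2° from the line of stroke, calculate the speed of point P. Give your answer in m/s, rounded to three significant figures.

0.234

ω = 7.854 rad/s.  Crank-pin speed |V_A| = rω = 0.35029 m/s, perpendicular to OA.
Rod angle: sinφ = −(r/L) sinθ ⇒ φ = -13.597°; ω_rod = −rω cosθ/√(L²−r²sin²θ) = +2.0514 rad/s.
V_P = V_A + ω_rod × AP, with AP = 0.0709 m along the rod.
Components: V_Px = −rω sinθ − a·ω_rod·sinφ = -0.20381 m/s;  V_Py = rω cosθ + a·ω_rod·cosφ = -0.11565 m/s.
|V_P| = √(V_Px² + V_Py²) = 0.23433 m/s.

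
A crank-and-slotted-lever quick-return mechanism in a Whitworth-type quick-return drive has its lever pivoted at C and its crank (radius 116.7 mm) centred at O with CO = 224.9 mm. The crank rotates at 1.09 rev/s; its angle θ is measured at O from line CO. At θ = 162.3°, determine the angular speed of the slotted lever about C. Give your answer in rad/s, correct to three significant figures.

ω = 6.849 rad/s (from 1.09 rev/s).
Crank pin A relative to C: A = (d + r cosθ, r sinθ); lever angle φ = atan2(r sinθ, d + r cosθ).
Differentiating tanφ: φ̇ = rω(d cosθ + r)/(d² + r² + 2dr cosθ).
d² + r² + 2dr cosθ = |CA|² = 0.0141921 m²;  d cosθ + r = -0.097554 m.
|ω_lever| = |0.1167·6.849·-0.097554| / 0.0141921 = 5.4938 rad/s.

5.49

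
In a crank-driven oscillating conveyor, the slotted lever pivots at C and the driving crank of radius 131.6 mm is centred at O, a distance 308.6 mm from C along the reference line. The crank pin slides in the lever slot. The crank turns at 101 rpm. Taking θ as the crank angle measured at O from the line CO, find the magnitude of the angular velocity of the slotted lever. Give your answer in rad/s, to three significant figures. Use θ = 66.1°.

2.46

ω = 10.58 rad/s (from 101 rpm).
Crank pin A relative to C: A = (d + r cosθ, r sinθ); lever angle φ = atan2(r sinθ, d + r cosθ).
Differentiating tanφ: φ̇ = rω(d cosθ + r)/(d² + r² + 2dr cosθ).
d² + r² + 2dr cosθ = |CA|² = 0.14546 m²;  d cosθ + r = +0.25663 m.
|ω_lever| = |0.1316·10.58·+0.25663| / 0.14546 = 2.4556 rad/s.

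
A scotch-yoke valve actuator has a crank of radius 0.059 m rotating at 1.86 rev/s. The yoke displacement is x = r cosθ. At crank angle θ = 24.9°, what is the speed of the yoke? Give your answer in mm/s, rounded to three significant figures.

290

ω = 11.69 rad/s (from 1.86 rev/s).
x = r cosθ ⇒ ẋ = −rω sinθ.
|v| = rω|sinθ| = 0.059·11.69·|sin 24.9°| = 0.29031 m/s = 290.31 mm/s.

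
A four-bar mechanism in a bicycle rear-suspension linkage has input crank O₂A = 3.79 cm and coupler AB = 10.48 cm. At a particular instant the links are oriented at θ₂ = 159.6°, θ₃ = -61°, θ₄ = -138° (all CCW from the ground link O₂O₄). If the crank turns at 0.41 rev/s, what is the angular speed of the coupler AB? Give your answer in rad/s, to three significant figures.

ω₂ = 2.576 rad/s (from 0.41 rev/s).
Differentiating the loop-closure r₂e^{iθ₂}+r₃e^{iθ₃}=r₁+r₄e^{iθ₄} gives r₂ω₂e^{iθ₂}+r₃ω₃e^{iθ₃}=r₄ω₄e^{iθ₄}.
Eliminating the other unknown: ω₃ = r₂ω₂ sin(θ₄−θ₂) / [r₃ sin(θ₃−θ₄)].
Numerator sine = +0.88620; denominator sine = +0.97437.
Result = 0.0379·2.576·(+0.88620) / (0.1048·(+0.97437)) = +0.84733 rad/s; magnitude 0.84733 rad/s.

0.847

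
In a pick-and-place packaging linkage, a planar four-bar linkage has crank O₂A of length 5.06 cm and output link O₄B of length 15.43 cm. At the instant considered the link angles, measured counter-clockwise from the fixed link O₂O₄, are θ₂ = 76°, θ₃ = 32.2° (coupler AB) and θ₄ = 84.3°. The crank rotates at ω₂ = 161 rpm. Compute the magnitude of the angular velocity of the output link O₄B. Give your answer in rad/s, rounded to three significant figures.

ω₂ = 16.86 rad/s (from 161 rpm).
Differentiating the loop-closure r₂e^{iθ₂}+r₃e^{iθ₃}=r₁+r₄e^{iθ₄} gives r₂ω₂e^{iθ₂}+r₃ω₃e^{iθ₃}=r₄ω₄e^{iθ₄}.
Eliminating the other unknown: ω₄ = r₂ω₂ sin(θ₂−θ₃) / [r₄ sin(θ₄−θ₃)].
Numerator sine = +0.69214; denominator sine = +0.78908.
Result = 0.0506·16.86·(+0.69214) / (0.1543·(+0.78908)) = +4.8497 rad/s; magnitude 4.8497 rad/s.

4.85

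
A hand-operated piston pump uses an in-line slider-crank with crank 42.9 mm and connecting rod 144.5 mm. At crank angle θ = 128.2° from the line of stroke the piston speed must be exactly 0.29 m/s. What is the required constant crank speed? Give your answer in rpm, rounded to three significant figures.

101

For an in-line slider-crank, |v_piston| = rω|sinθ|·[1 + r cosθ/√(L² − r² sin²θ)].
With r = 0.0429 m, L = 0.1445 m, θ = 128.2°: the bracketed kinematic factor |dx/dθ| = 0.027348 m.
ω = v/|dx/dθ| = 0.29/0.027348 = 10.604 rad/s.
N = 60ω/(2π) = 101.26 rpm.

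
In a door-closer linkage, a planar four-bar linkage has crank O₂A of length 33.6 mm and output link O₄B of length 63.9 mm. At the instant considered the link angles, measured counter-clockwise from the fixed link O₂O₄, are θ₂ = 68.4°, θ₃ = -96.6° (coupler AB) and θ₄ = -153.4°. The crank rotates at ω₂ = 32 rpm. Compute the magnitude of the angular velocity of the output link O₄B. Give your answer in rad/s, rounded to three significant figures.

0.545

ω₂ = 3.351 rad/s (from 32 rpm).
Differentiating the loop-closure r₂e^{iθ₂}+r₃e^{iθ₃}=r₁+r₄e^{iθ₄} gives r₂ω₂e^{iθ₂}+r₃ω₃e^{iθ₃}=r₄ω₄e^{iθ₄}.
Eliminating the other unknown: ω₄ = r₂ω₂ sin(θ₂−θ₃) / [r₄ sin(θ₄−θ₃)].
Numerator sine = +0.25882; denominator sine = -0.83676.
Result = 0.0336·3.351·(+0.25882) / (0.0639·(-0.83676)) = -0.54502 rad/s; magnitude 0.54502 rad/s.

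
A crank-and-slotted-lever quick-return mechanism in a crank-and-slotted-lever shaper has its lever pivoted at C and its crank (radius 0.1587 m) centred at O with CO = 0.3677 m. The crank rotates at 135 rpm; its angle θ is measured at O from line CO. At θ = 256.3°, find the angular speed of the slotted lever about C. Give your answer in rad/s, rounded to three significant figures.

1.21

ω = 14.14 rad/s (from 135 rpm).
Crank pin A relative to C: A = (d + r cosθ, r sinθ); lever angle φ = atan2(r sinθ, d + r cosθ).
Differentiating tanφ: φ̇ = rω(d cosθ + r)/(d² + r² + 2dr cosθ).
d² + r² + 2dr cosθ = |CA|² = 0.132748 m²;  d cosθ + r = +0.071615 m.
|ω_lever| = |0.1587·14.14·+0.071615| / 0.132748 = 1.2104 rad/s.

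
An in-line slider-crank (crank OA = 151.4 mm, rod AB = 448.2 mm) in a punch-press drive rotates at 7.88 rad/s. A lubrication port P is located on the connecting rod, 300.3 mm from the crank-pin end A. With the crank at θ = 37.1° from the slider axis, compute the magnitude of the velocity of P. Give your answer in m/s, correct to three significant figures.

0.908

ω = 7.88 rad/s.  Crank-pin speed |V_A| = rω = 1.193 m/s, perpendicular to OA.
Rod angle: sinφ = −(r/L) sinθ ⇒ φ = -11.757°; ω_rod = −rω cosθ/√(L²−r²sin²θ) = -2.1685 rad/s.
V_P = V_A + ω_rod × AP, with AP = 0.3003 m along the rod.
Components: V_Px = −rω sinθ − a·ω_rod·sinφ = -0.85234 m/s;  V_Py = rω cosθ + a·ω_rod·cosφ = +0.314 m/s.
|V_P| = √(V_Px² + V_Py²) = 0.90834 m/s.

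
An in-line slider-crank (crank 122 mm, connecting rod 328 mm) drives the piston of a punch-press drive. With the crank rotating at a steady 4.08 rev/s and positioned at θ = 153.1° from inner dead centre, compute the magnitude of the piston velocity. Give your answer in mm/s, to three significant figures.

939

ω = 2π·4.08 = 25.64 rad/s
For an in-line slider-crank, x = r cosθ + √(L² − r² sin²θ), so v = −rω sinθ·[1 + r cosθ/√(L² − r² sin²θ)].
With r = 0.122 m, L = 0.328 m, θ = 153.1°: √(L² − r² sin²θ) = 0.32332 m.
v = −0.122·25.64·0.45243·[1 + 0.122·-0.89180/0.32332] = -0.93885 m/s.
|v| = 0.93885 m/s = 938.85 mm/s.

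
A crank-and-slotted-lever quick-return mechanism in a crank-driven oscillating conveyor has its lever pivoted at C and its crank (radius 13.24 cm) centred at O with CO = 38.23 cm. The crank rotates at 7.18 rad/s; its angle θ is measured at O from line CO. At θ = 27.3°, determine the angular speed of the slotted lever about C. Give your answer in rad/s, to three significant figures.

1.77

ω = 7.18 rad/s
Crank pin A relative to C: A = (d + r cosθ, r sinθ); lever angle φ = atan2(r sinθ, d + r cosθ).
Differentiating tanφ: φ̇ = rω(d cosθ + r)/(d² + r² + 2dr cosθ).
d² + r² + 2dr cosθ = |CA|² = 0.25364 m²;  d cosθ + r = +0.47212 m.
|ω_lever| = |0.1324·7.18·+0.47212| / 0.25364 = 1.7695 rad/s.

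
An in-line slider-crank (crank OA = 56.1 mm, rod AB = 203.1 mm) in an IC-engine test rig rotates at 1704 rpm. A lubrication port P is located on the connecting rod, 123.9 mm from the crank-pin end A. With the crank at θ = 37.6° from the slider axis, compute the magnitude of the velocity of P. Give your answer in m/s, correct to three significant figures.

ω = 178.4 rad/s.  Crank-pin speed |V_A| = rω = 10.011 m/s, perpendicular to OA.
Rod angle: sinφ = −(r/L) sinθ ⇒ φ = -9.703°; ω_rod = −rω cosθ/√(L²−r²sin²θ) = -39.618 rad/s.
V_P = V_A + ω_rod × AP, with AP = 0.1239 m along the rod.
Components: V_Px = −rω sinθ − a·ω_rod·sinφ = -6.9352 m/s;  V_Py = rω cosθ + a·ω_rod·cosφ = +3.0929 m/s.
|V_P| = √(V_Px² + V_Py²) = 7.5936 m/s.

7.59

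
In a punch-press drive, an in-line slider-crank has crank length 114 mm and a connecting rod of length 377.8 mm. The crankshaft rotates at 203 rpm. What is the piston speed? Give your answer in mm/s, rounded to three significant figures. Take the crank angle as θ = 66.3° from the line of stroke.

2500

ω = 2π·203/60 = 21.26 rad/s
For an in-line slider-crank, x = r cosθ + √(L² − r² sin²θ), so v = −rω sinθ·[1 + r cosθ/√(L² − r² sin²θ)].
With r = 0.114 m, L = 0.3778 m, θ = 66.3°: √(L² − r² sin²θ) = 0.36309 m.
v = −0.114·21.26·0.91566·[1 + 0.114·0.40195/0.36309] = -2.4991 m/s.
|v| = 2.4991 m/s = 2499.1 mm/s.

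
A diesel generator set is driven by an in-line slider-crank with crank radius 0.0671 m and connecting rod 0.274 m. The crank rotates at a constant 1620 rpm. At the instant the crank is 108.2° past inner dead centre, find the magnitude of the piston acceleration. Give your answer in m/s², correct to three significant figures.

992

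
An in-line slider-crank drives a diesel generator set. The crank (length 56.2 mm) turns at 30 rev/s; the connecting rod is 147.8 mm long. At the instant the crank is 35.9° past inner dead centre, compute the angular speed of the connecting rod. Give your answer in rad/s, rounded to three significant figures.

ω = 188.5 rad/s (converted from 30 rev/s).
The rod makes angle φ with the slider axis where L sinφ = r sinθ; differentiating, L cosφ·φ̇ = r ω cosθ.
L cosφ = √(L² − r² sin²θ) = 0.14408 m.
|ω_rod| = r ω |cosθ| / √(L² − r² sin²θ) = 0.0562·188.5·0.81004/0.14408 = 59.558 rad/s.

59.6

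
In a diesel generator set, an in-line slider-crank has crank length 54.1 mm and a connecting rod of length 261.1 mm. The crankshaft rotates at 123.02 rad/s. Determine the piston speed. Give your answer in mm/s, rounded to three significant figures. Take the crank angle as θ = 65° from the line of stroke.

ω = 123 rad/s
For an in-line slider-crank, x = r cosθ + √(L² − r² sin²θ), so v = −rω sinθ·[1 + r cosθ/√(L² − r² sin²θ)].
With r = 0.0541 m, L = 0.2611 m, θ = 65°: √(L² − r² sin²θ) = 0.25645 m.
v = −0.0541·123·0.90631·[1 + 0.0541·0.42262/0.25645] = -6.5696 m/s.
|v| = 6.5696 m/s = 6569.6 mm/s.

6570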